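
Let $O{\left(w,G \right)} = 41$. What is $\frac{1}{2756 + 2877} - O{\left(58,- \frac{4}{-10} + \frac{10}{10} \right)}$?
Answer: $- \frac{230952}{5633} \approx -41.0$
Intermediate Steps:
$\frac{1}{2756 + 2877} - O{\left(58,- \frac{4}{-10} + \frac{10}{10} \right)} = \frac{1}{2756 + 2877} - 41 = \frac{1}{5633} - 41 = - \frac{230952}{5633}$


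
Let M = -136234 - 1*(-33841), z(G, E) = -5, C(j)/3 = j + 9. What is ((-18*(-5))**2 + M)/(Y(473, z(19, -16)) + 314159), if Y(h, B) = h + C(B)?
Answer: -94293/314644 ≈ -0.29968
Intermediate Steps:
C(j) = 27 + 3*j (C(j) = 3*(j + 9) = 3*(9 + j) = 27 + 3*j)
Y(h, B) = 27 + h + 3*B (Y(h, B) = h + (27 + 3*B) = 27 + h + 3*B)
M = -102393 (M = -136234 + 33841 = -102393)
((-18*(-5))**2 + M)/(Y(473, z(19, -16)) + 314159) = ((-18*(-5))**2 - 102393)/((27 + 473 + 3*(-5)) + 314159) = (90**2 - 102393)/((27 + 473 - 15) + 314159) = (8100 - 102393)/(485 + 314159) = -94293/314644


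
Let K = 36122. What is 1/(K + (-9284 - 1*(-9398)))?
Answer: 1/36236 ≈ 2.7597e-5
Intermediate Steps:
1/(K + (-9284 - 1*(-9398))) = 1/(36122 + (-9284 - 1*(-9398))) = 1/(36122 + (-9284 + 9398)) = 1/(36122 + 114) = 1/36236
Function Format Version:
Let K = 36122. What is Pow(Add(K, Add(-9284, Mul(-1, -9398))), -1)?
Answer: Rational(1, 36236) ≈ 2.7597e-5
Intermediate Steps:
Pow(Add(K, Add(-9284, Mul(-1, -9398))), -1) = Pow(Add(36122, Add(-9284, Mul(-1, -9398))), -1) = Pow(Add(36122, Add(-9284, 9398)), -1) = Pow(Add(36122, 114), -1) = Pow(36236, -1) = Rational(1, 36236)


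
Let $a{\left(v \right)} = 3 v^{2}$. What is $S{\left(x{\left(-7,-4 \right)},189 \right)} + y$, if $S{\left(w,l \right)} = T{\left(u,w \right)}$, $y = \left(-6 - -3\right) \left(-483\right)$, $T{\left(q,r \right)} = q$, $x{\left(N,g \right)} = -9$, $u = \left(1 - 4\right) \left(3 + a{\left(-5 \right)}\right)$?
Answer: $1215$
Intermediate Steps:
$u = -234$ ($u = \left(1 - 4\right) \left(3 + 3 \left(-5\right)^{2}\right) = - 3 \left(3 + 3 \cdot 25\right) = - 3 \left(3 + 75\right) = \left(-3\right) 78 = -234$)
$y = 1449$ ($y = \left(-6 + 3\right) \left(-483\right) = \left(-3\right) \left(-483\right) = 1449$)
$S{\left(w,l \right)} = -234$
$S{\left(x{\left(-7,-4 \right)},189 \right)} + y = -234 + 1449 = 1215$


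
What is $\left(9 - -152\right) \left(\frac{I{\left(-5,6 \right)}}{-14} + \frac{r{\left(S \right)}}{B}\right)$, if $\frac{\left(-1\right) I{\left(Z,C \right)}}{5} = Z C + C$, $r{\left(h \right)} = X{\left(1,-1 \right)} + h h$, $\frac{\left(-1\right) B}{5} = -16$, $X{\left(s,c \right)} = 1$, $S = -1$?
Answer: $- \frac{55039}{40} \approx -1376.0$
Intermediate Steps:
$B = 80$ ($B = \left(-5\right) \left(-16\right) = 80$)
$r{\left(h \right)} = 1 + h^{2}$ ($r{\left(h \right)} = 1 + h h = 1 + h^{2}$)
$I{\left(Z,C \right)} = - 5 C - 5 C Z$ ($I{\left(Z,C \right)} = - 5 \left(Z C + C\right) = - 5 \left(C Z + C\right) = - 5 \left(C + C Z\right) = - 5 C - 5 C Z$)
$\left(9 - -152\right) \left(\frac{I{\left(-5,6 \right)}}{-14} + \frac{r{\left(S \right)}}{B}\right) = \left(9 - -152\right) \left(\frac{\left(-5\right) 6 \left(1 - 5\right)}{-14} + \frac{1 + \left(-1\right)^{2}}{80}\right) = \left(9 + 152\right) \left(\left(-5\right) 6 \left(-4\right) \left(- \frac{1}{14}\right) + \left(1 + 1\right) \frac{1}{80}\right) = 161 \left(120 \left(- \frac{1}{14}\right) + 2 \cdot \frac{1}{80}\right) = 161 \left(- \frac{60}{7} + \frac{1}{40}\right) = 161 \left(- \frac{2393}{280}\right) = - \frac{55039}{40}$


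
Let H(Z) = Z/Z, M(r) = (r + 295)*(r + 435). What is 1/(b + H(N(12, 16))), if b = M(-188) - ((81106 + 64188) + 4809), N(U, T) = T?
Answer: -1/123673 ≈ -8.0858e-6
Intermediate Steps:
M(r) = (295 + r)*(435 + r)
H(Z) = 1
b = -123674 (b = (128325 + (-188)**2 + 730*(-188)) - ((81106 + 64188) + 4809) = (128325 + 35344 - 137240) - (145294 + 4809) = 26429 - 1*150103 = 26429 - 150103 = -123674)
1/(b + H(N(12, 16))) = 1/(-123674 + 1) = 1/(-123673) = -1/123673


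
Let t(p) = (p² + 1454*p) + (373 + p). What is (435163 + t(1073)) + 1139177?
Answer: 4287257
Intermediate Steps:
t(p) = 373 + p² + 1455*p
(435163 + t(1073)) + 1139177 = (435163 + (373 + 1073² + 1455*1073)) + 1139177 = (435163 + (373 + 1151329 + 1561215)) + 1139177 = (435163 + 2712917) + 1139177 = 3148080 + 1139177 = 4287257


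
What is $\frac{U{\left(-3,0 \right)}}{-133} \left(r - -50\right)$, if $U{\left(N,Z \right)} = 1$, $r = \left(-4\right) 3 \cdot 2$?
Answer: $- \frac{26}{133} \approx -0.19549$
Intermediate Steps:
$r = -24$ ($r = \left(-12\right) 2 = -24$)
$\frac{U{\left(-3,0 \right)}}{-133} \left(r - -50\right) = 1 \frac{1}{-133} \left(-24 - -50\right) = 1 \left(- \frac{1}{133}\right) \left(-24 + 50\right) = \left(- \frac{1}{133}\right) 26 = - \frac{26}{133}$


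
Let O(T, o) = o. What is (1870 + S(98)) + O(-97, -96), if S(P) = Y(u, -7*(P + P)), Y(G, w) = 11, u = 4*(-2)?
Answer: 1785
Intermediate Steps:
u = -8
S(P) = 11
(1870 + S(98)) + O(-97, -96) = (1870 + 11) - 96 = 1881 - 96 = 1785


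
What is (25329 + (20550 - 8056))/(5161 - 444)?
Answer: 37823/4717 ≈ 8.0184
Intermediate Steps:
(25329 + (20550 - 8056))/(5161 - 444) = (25329 + 12494)/4717 = 37823*(1/4717) = 37823/4717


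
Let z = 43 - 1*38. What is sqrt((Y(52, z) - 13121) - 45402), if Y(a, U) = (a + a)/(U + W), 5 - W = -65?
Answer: I*sqrt(13167363)/15 ≈ 241.91*I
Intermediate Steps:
W = 70 (W = 5 - 1*(-65) = 5 + 65 = 70)
z = 5 (z = 43 - 38 = 5)
Y(a, U) = 2*a/(70 + U) (Y(a, U) = (a + a)/(U + 70) = (2*a)/(70 + U) = 2*a/(70 + U))
sqrt((Y(52, z) - 13121) - 45402) = sqrt((2*52/(70 + 5) - 13121) - 45402) = sqrt((2*52/75 - 13121) - 45402) = sqrt((2*52*(1/75) - 13121) - 45402) = sqrt((104/75 - 13121) - 45402) = sqrt(-983971/75 - 45402) = sqrt(-4389121/75) = I*sqrt(13167363)/15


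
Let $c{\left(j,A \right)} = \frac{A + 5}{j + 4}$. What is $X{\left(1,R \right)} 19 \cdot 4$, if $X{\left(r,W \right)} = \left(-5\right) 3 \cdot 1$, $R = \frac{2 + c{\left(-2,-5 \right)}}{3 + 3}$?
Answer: $-1140$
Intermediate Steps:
$c{\left(j,A \right)} = \frac{5 + A}{4 + j}$
$R = \frac{1}{3}$ ($R = \frac{2 + \frac{5 - 5}{4 - 2}}{3 + 3} = \frac{2 + \frac{1}{2} \cdot 0}{6} = \left(2 + \frac{1}{2} \cdot 0\right) \frac{1}{6} = \left(2 + 0\right) \frac{1}{6} = 2 \cdot \frac{1}{6} = \frac{1}{3} \approx 0.33333$)
$X{\left(r,W \right)} = -15$ ($X{\left(r,W \right)} = \left(-15\right) 1 = -15$)
$X{\left(1,R \right)} 19 \cdot 4 = \left(-15\right) 19 \cdot 4 = \left(-285\right) 4 = -1140$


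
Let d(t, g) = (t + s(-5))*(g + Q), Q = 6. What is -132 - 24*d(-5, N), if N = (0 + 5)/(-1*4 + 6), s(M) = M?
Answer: 1908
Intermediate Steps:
N = 5/2 (N = 5/(-4 + 6) = 5/2 ≈ 2.5000)
d(t, g) = (-5 + t)*(6 + g) (d(t, g) = (t - 5)*(g + 6) = (-5 + t)*(6 + g))
-132 - 24*d(-5, N) = -132 - 24*(-30 - 5*5/2 + 6*(-5) + (5/2)*(-5)) = -132 - 24*(-30 - 25/2 - 30 - 25/2) = -132 - 24*(-85) = -132 + 2040 = 1908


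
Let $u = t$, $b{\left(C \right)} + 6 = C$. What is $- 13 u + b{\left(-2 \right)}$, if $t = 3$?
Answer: $-47$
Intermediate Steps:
$b{\left(C \right)} = -6 + C$
$u = 3$
$- 13 u + b{\left(-2 \right)} = \left(-13\right) 3 - 8 = -39 - 8 = -47$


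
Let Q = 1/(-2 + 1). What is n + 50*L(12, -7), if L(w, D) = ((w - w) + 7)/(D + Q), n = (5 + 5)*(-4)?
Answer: -335/4 ≈ -83.750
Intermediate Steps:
Q = -1 (Q = 1/(-1) = -1)
n = -40 (n = 10*(-4) = -40)
L(w, D) = 7/(-1 + D) (L(w, D) = ((w - w) + 7)/(D - 1) = (0 + 7)/(-1 + D) = 7/(-1 + D))
n + 50*L(12, -7) = -40 + 50*(7/(-1 - 7)) = -40 + 50*(7/(-8)) = -40 + 50*(7*(-⅛)) = -40 + 50*(-7/8) = -40 - 175/4 = -335/4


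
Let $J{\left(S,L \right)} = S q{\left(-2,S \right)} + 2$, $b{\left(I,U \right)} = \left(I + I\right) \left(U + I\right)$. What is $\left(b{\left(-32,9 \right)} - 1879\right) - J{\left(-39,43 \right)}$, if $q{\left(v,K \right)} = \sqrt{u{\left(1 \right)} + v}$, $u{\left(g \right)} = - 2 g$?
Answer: $-409 + 78 i \approx -409.0 + 78.0 i$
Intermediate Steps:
$b{\left(I,U \right)} = 2 I \left(I + U\right)$
$q{\left(v,K \right)} = \sqrt{-2 + v}$ ($q{\left(v,K \right)} = \sqrt{\left(-2\right) 1 + v} = \sqrt{-2 + v}$)
$J{\left(S,L \right)} = 2 + 2 i S$ ($J{\left(S,L \right)} = S \sqrt{-2 - 2} + 2 = S \sqrt{-4} + 2 = S 2 i + 2 = 2 i S + 2 = 2 + 2 i S$)
$\left(b{\left(-32,9 \right)} - 1879\right) - J{\left(-39,43 \right)} = \left(2 \left(-32\right) \left(-32 + 9\right) - 1879\right) - \left(2 + 2 i \left(-39\right)\right) = \left(2 \left(-32\right) \left(-23\right) - 1879\right) - \left(2 - 78 i\right) = \left(1472 - 1879\right) - \left(2 - 78 i\right) = -407 - \left(2 - 78 i\right) = -409 + 78 i$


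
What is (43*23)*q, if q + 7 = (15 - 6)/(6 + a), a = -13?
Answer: -57362/7 ≈ -8194.6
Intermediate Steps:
q = -58/7 (q = -7 + (15 - 6)/(6 - 13) = -7 + 9/(-7) = -7 + 9*(-1/7) = -7 - 9/7 = -58/7 ≈ -8.2857)
(43*23)*q = (43*23)*(-58/7) = 989*(-58/7) = -57362/7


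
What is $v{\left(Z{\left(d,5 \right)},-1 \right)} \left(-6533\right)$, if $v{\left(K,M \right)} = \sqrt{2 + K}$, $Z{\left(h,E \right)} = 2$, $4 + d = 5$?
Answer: $-13066$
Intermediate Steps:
$d = 1$ ($d = -4 + 5 = 1$)
$v{\left(Z{\left(d,5 \right)},-1 \right)} \left(-6533\right) = \sqrt{2 + 2} \left(-6533\right) = \sqrt{4} \left(-6533\right) = 2 \left(-6533\right) = -13066$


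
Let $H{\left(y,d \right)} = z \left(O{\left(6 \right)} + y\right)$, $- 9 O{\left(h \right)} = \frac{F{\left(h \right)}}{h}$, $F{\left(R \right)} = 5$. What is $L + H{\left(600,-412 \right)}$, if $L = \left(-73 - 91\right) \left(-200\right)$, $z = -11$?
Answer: $\frac{1414855}{54} \approx 26201.0$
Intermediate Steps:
$O{\left(h \right)} = - \frac{5}{9 h}$ ($O{\left(h \right)} = - \frac{5 \frac{1}{h}}{9} = - \frac{5}{9 h}$)
$H{\left(y,d \right)} = \frac{55}{54} - 11 y$ ($H{\left(y,d \right)} = - 11 \left(- \frac{5}{9 \cdot 6} + y\right) = - 11 \left(\left(- \frac{5}{9}\right) \frac{1}{6} + y\right) = - 11 \left(- \frac{5}{54} + y\right) = \frac{55}{54} - 11 y$)
$L = 32800$ ($L = \left(-164\right) \left(-200\right) = 32800$)
$L + H{\left(600,-412 \right)} = 32800 + \left(\frac{55}{54} - 6600\right) = 32800 - \frac{356345}{54} = \frac{1414855}{54}$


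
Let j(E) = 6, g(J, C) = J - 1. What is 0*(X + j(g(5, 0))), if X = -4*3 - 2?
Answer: 0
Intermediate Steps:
g(J, C) = -1 + J
X = -14 (X = -12 - 2 = -14)
0*(X + j(g(5, 0))) = 0*(-14 + 6) = 0*(-8) = 0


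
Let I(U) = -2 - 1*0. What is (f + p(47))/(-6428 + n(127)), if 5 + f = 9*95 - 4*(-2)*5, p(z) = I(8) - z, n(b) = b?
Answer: -841/6301 ≈ -0.13347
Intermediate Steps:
I(U) = -2 (I(U) = -2 + 0 = -2)
p(z) = -2 - z
f = 890 (f = -5 + (9*95 - 4*(-2)*5) = -5 + (855 + 8*5) = -5 + (855 + 40) = -5 + 895 = 890)
(f + p(47))/(-6428 + n(127)) = (890 + (-2 - 1*47))/(-6428 + 127) = (890 + (-2 - 47))/(-6301) = (890 - 49)*(-1/6301) = 841*(-1/6301) = -841/6301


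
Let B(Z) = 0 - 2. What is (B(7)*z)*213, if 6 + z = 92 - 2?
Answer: -35784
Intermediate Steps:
z = 84 (z = -6 + (92 - 2) = -6 + 90 = 84)
B(Z) = -2
(B(7)*z)*213 = -2*84*213 = -168*213 = -35784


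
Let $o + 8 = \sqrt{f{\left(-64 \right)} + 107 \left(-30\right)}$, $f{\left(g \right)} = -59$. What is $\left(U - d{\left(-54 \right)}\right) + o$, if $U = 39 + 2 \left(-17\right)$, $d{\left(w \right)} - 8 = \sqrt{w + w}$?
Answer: $-11 + i \sqrt{3269} - 6 i \sqrt{3} \approx -11.0 + 46.783 i$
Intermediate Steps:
$d{\left(w \right)} = 8 + \sqrt{2} \sqrt{w}$ ($d{\left(w \right)} = 8 + \sqrt{w + w} = 8 + \sqrt{2 w} = 8 + \sqrt{2} \sqrt{w}$)
$U = 5$ ($U = 39 - 34 = 5$)
$o = -8 + i \sqrt{3269}$ ($o = -8 + \sqrt{-59 + 107 \left(-30\right)} = -8 + \sqrt{-59 - 3210} = -8 + \sqrt{-3269} = -8 + i \sqrt{3269} \approx -8.0 + 57.175 i$)
$\left(U - d{\left(-54 \right)}\right) + o = \left(5 - \left(8 + \sqrt{2} \sqrt{-54}\right)\right) - \left(8 - i \sqrt{3269}\right) = \left(5 - \left(8 + \sqrt{2} \cdot 3 i \sqrt{6}\right)\right) - \left(8 - i \sqrt{3269}\right) = \left(5 - \left(8 + 6 i \sqrt{3}\right)\right) - \left(8 - i \sqrt{3269}\right) = \left(-3 - 6 i \sqrt{3}\right) - \left(8 - i \sqrt{3269}\right) = -11 + i \sqrt{3269} - 6 i \sqrt{3}$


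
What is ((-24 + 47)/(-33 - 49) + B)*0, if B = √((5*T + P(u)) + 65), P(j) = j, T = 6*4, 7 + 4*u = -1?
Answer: 0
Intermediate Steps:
u = -2 (u = -7/4 + (¼)*(-1) = -7/4 - ¼ = -2)
T = 24
B = √183 (B = √((5*24 - 2) + 65) = √((120 - 2) + 65) = √(118 + 65) = √183 ≈ 13.528)
((-24 + 47)/(-33 - 49) + B)*0 = ((-24 + 47)/(-33 - 49) + √183)*0 = (23/(-82) + √183)*0 = (23*(-1/82) + √183)*0 = (-23/82 + √183)*0 = 0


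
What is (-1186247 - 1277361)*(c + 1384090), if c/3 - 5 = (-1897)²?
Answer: -30006577914656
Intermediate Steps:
c = 10795842 (c = 15 + 3*(-1897)² = 15 + 3*3598609 = 15 + 10795827 = 10795842)
(-1186247 - 1277361)*(c + 1384090) = (-1186247 - 1277361)*(10795842 + 1384090) = -2463608*12179932 = -30006577914656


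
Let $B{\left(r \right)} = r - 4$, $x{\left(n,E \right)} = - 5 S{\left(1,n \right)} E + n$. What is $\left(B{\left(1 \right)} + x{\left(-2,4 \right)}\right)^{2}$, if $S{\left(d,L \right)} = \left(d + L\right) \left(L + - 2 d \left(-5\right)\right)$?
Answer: $24025$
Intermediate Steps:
$S{\left(d,L \right)} = \left(L + d\right) \left(L + 10 d\right)$
$x{\left(n,E \right)} = n + E \left(-50 - 55 n - 5 n^{2}\right)$ ($x{\left(n,E \right)} = - 5 \left(n^{2} + 10 \cdot 1^{2} + 11 n 1\right) E + n = - 5 \left(n^{2} + 10 \cdot 1 + 11 n\right) E + n = - 5 \left(n^{2} + 10 + 11 n\right) E + n = - 5 \left(10 + n^{2} + 11 n\right) E + n = \left(-50 - 55 n - 5 n^{2}\right) E + n = E \left(-50 - 55 n - 5 n^{2}\right) + n = n + E \left(-50 - 55 n - 5 n^{2}\right)$)
$B{\left(r \right)} = -4 + r$ ($B{\left(r \right)} = r - 4 = -4 + r$)
$\left(B{\left(1 \right)} + x{\left(-2,4 \right)}\right)^{2} = \left(\left(-4 + 1\right) - \left(2 + 20 \left(10 + \left(-2\right)^{2} + 11 \left(-2\right)\right)\right)\right)^{2} = \left(-3 - \left(2 + 20 \left(10 + 4 - 22\right)\right)\right)^{2} = \left(-3 - \left(2 + 20 \left(-8\right)\right)\right)^{2} = \left(-3 + \left(-2 + 160\right)\right)^{2} = \left(-3 + 158\right)^{2} = 155^{2} = 24025$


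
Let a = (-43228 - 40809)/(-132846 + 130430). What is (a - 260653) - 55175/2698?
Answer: -849469372639/3259184 ≈ -2.6064e+5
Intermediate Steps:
a = 84037/2416 (a = -84037/(-2416) = -84037*(-1/2416) = 84037/2416 ≈ 34.784)
(a - 260653) - 55175/2698 = (84037/2416 - 260653) - 55175/2698 = -629653611/2416 - 55175*1/2698 = -629653611/2416 - 55175/2698 = -849469372639/3259184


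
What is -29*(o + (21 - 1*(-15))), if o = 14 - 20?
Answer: -870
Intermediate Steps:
o = -6
-29*(o + (21 - 1*(-15))) = -29*(-6 + (21 - 1*(-15))) = -29*(-6 + (21 + 15)) = -29*(-6 + 36) = -29*30 = -870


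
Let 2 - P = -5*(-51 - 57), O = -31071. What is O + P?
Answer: -31609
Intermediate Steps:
P = -538 (P = 2 - (-5)*(-51 - 57) = 2 - (-5)*(-108) = 2 - 1*540 = 2 - 540 = -538)
O + P = -31071 - 538 = -31609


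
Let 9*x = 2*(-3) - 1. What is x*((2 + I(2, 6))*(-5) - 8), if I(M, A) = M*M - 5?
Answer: 91/9 ≈ 10.111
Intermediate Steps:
I(M, A) = -5 + M² (I(M, A) = M² - 5 = -5 + M²)
x = -7/9 (x = (2*(-3) - 1)/9 = (-6 - 1)/9 = (⅑)*(-7) = -7/9 ≈ -0.77778)
x*((2 + I(2, 6))*(-5) - 8) = -7*((2 + (-5 + 2²))*(-5) - 8)/9 = -7*((2 + (-5 + 4))*(-5) - 8)/9 = -7*((2 - 1)*(-5) - 8)/9 = -7*(1*(-5) - 8)/9 = -7*(-5 - 8)/9 = -7/9*(-13) = 91/9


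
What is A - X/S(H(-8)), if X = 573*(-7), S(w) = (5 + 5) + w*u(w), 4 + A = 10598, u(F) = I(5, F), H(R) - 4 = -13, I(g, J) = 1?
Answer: 14605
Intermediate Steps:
H(R) = -9 (H(R) = 4 - 13 = -9)
u(F) = 1
A = 10594 (A = -4 + 10598 = 10594)
S(w) = 10 + w (S(w) = (5 + 5) + w*1 = 10 + w)
X = -4011
A - X/S(H(-8)) = 10594 - (-4011)/(10 - 9) = 10594 - (-4011)/1 = 10594 - (-4011) = 10594 - 1*(-4011) = 10594 + 4011 = 14605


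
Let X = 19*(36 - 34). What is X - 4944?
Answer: -4906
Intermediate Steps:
X = 38 (X = 19*2 = 38)
X - 4944 = 38 - 4944 = -4906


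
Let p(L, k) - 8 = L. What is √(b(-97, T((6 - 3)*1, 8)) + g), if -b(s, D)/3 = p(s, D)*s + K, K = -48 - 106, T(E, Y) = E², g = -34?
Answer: I*√25471 ≈ 159.6*I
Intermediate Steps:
p(L, k) = 8 + L
K = -154
b(s, D) = 462 - 3*s*(8 + s) (b(s, D) = -3*((8 + s)*s - 154) = -3*(s*(8 + s) - 154) = -3*(-154 + s*(8 + s)) = 462 - 3*s*(8 + s))
√(b(-97, T((6 - 3)*1, 8)) + g) = √((462 - 3*(-97)*(8 - 97)) - 34) = √((462 - 3*(-97)*(-89)) - 34) = √((462 - 25899) - 34) = √(-25437 - 34) = √(-25471) = I*√25471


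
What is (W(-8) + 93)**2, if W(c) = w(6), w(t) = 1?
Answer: 8836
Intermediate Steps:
W(c) = 1
(W(-8) + 93)**2 = (1 + 93)**2 = 94**2 = 8836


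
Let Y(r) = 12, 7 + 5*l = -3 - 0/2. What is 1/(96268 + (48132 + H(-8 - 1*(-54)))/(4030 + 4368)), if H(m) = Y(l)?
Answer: 247/23779612 ≈ 1.0387e-5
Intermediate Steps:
l = -2 (l = -7/5 + (-3 - 0/2)/5 = -7/5 + (-3 - 1*0)/5 = -7/5 + (-3 + 0)/5 = -7/5 + (⅕)*(-3) = -7/5 - ⅗ = -2)
H(m) = 12
1/(96268 + (48132 + H(-8 - 1*(-54)))/(4030 + 4368)) = 1/(96268 + (48132 + 12)/(4030 + 4368)) = 1/(96268 + 48144/8398) = 1/(96268 + 48144*(1/8398)) = 1/(96268 + 1416/247) = 1/(23779612/247) = 247/23779612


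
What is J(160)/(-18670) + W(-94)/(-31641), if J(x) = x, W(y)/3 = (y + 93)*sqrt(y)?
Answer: -16/1867 + I*sqrt(94)/10547 ≈ -0.0085699 + 0.00091925*I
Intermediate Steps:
W(y) = 3*sqrt(y)*(93 + y) (W(y) = 3*((y + 93)*sqrt(y)) = 3*((93 + y)*sqrt(y)) = 3*(sqrt(y)*(93 + y)) = 3*sqrt(y)*(93 + y))
J(160)/(-18670) + W(-94)/(-31641) = 160/(-18670) + (3*sqrt(-94)*(93 - 94))/(-31641) = 160*(-1/18670) + (3*(I*sqrt(94))*(-1))*(-1/31641) = -16/1867 - 3*I*sqrt(94)*(-1/31641) = -16/1867 + I*sqrt(94)/10547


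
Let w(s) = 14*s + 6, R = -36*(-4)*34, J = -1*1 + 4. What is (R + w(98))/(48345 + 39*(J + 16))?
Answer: 3137/24543 ≈ 0.12782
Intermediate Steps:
J = 3 (J = -1 + 4 = 3)
R = 4896 (R = 144*34 = 4896)
w(s) = 6 + 14*s
(R + w(98))/(48345 + 39*(J + 16)) = (4896 + (6 + 14*98))/(48345 + 39*(3 + 16)) = (4896 + (6 + 1372))/(48345 + 39*19) = (4896 + 1378)/(48345 + 741) = 6274/49086 = 6274*(1/49086) = 3137/24543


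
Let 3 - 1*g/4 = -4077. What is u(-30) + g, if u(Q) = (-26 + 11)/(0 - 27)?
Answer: 146885/9 ≈ 16321.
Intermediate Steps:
g = 16320 (g = 12 - 4*(-4077) = 12 + 16308 = 16320)
u(Q) = 5/9 (u(Q) = -15/(-27) = -15*(-1/27) = 5/9)
u(-30) + g = 5/9 + 16320 = 146885/9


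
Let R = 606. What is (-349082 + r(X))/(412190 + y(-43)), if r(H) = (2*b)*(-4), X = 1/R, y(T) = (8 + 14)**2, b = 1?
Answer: -174545/206337 ≈ -0.84592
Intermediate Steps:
y(T) = 484 (y(T) = 22**2 = 484)
X = 1/606 ≈ 0.0016502
r(H) = -8 (r(H) = (2*1)*(-4) = 2*(-4) = -8)
(-349082 + r(X))/(412190 + y(-43)) = (-349082 - 8)/(412190 + 484) = -349090/412674 = -349090*1/412674 = -174545/206337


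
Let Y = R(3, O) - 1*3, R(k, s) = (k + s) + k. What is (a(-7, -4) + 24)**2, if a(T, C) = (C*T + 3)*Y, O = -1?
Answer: 7396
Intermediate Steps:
R(k, s) = s + 2*k
Y = 2 (Y = (-1 + 2*3) - 1*3 = (-1 + 6) - 3 = 5 - 3 = 2)
a(T, C) = 6 + 2*C*T (a(T, C) = (C*T + 3)*2 = (3 + C*T)*2 = 6 + 2*C*T)
(a(-7, -4) + 24)**2 = ((6 + 2*(-4)*(-7)) + 24)**2 = ((6 + 56) + 24)**2 = (62 + 24)**2 = 86**2 = 7396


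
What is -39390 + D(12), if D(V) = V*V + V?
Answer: -39234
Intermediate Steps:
D(V) = V + V² (D(V) = V² + V = V + V²)
-39390 + D(12) = -39390 + 12*(1 + 12) = -39390 + 12*13 = -39390 + 156 = -39234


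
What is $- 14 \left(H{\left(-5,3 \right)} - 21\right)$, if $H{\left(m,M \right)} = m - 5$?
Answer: $434$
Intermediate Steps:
$H{\left(m,M \right)} = -5 + m$
$- 14 \left(H{\left(-5,3 \right)} - 21\right) = - 14 \left(\left(-5 - 5\right) - 21\right) = - 14 \left(-10 - 21\right) = \left(-14\right) \left(-31\right) = 434$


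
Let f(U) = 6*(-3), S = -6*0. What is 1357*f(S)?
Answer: -24426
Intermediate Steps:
S = 0
f(U) = -18
1357*f(S) = 1357*(-18) = -24426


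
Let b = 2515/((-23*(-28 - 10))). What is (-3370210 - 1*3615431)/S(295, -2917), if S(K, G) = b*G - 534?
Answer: 6105450234/7802971 ≈ 782.45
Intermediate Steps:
b = 2515/874 (b = 2515/((-23*(-38))) = 2515/874 ≈ 2.8776)
S(K, G) = -534 + 2515*G/874 (S(K, G) = 2515*G/874 - 534 = -534 + 2515*G/874)
(-3370210 - 1*3615431)/S(295, -2917) = (-3370210 - 1*3615431)/(-534 + (2515/874)*(-2917)) = (-3370210 - 3615431)/(-534 - 7336255/874) = -6985641/(-7802971/874) = -6985641*(-874/7802971) = 6105450234/7802971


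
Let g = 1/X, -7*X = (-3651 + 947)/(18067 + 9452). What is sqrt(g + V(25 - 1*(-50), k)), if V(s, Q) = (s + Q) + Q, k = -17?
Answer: sqrt(303497)/52 ≈ 10.594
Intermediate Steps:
V(s, Q) = s + 2*Q (V(s, Q) = (Q + s) + Q = s + 2*Q)
X = 2704/192633 (X = -(-3651 + 947)/(7*(18067 + 9452)) = -(-2704)/(7*27519) = -1/7*(-2704/27519) = 2704/192633 ≈ 0.014037)
g = 192633/2704 (g = 1/(2704/192633) = 192633/2704 ≈ 71.240)
sqrt(g + V(25 - 1*(-50), k)) = sqrt(192633/2704 + ((25 - 1*(-50)) + 2*(-17))) = sqrt(192633/2704 + ((25 + 50) - 34)) = sqrt(192633/2704 + (75 - 34)) = sqrt(192633/2704 + 41) = sqrt(303497/2704) = sqrt(303497)/52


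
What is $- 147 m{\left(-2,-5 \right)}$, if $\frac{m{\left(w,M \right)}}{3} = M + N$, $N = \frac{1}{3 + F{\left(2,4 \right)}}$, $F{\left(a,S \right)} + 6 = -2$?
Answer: $\frac{11466}{5} \approx 2293.2$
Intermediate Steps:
$F{\left(a,S \right)} = -8$ ($F{\left(a,S \right)} = -6 - 2 = -8$)
$N = - \frac{1}{5}$ ($N = \frac{1}{3 - 8} = \frac{1}{-5} = - \frac{1}{5} \approx -0.2$)
$m{\left(w,M \right)} = - \frac{3}{5} + 3 M$ ($m{\left(w,M \right)} = 3 \left(M - \frac{1}{5}\right) = 3 \left(- \frac{1}{5} + M\right) = - \frac{3}{5} + 3 M$)
$- 147 m{\left(-2,-5 \right)} = - 147 \left(- \frac{3}{5} + 3 \left(-5\right)\right) = - 147 \left(- \frac{3}{5} - 15\right) = \left(-147\right) \left(- \frac{78}{5}\right) = \frac{11466}{5}$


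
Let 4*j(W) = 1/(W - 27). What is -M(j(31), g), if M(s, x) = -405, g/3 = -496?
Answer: 405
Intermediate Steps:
j(W) = 1/(4*(-27 + W)) (j(W) = 1/(4*(W - 27)) = 1/(4*(-27 + W)))
g = -1488 (g = 3*(-496) = -1488)
-M(j(31), g) = -1*(-405) = 405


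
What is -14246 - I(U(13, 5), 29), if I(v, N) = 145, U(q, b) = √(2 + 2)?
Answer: -14391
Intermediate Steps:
U(q, b) = 2 (U(q, b) = √4 = 2)
-14246 - I(U(13, 5), 29) = -14246 - 1*145 = -14246 - 145 = -14391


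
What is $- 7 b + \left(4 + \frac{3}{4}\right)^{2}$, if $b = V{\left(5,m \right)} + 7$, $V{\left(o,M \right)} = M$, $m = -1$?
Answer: $- \frac{311}{16} \approx -19.438$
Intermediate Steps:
$b = 6$ ($b = -1 + 7 = 6$)
$- 7 b + \left(4 + \frac{3}{4}\right)^{2} = \left(-7\right) 6 + \left(4 + \frac{3}{4}\right)^{2} = -42 + \left(4 + 3 \cdot \frac{1}{4}\right)^{2} = -42 + \left(4 + \frac{3}{4}\right)^{2} = -42 + \left(\frac{19}{4}\right)^{2} = -42 + \frac{361}{16} = - \frac{311}{16}$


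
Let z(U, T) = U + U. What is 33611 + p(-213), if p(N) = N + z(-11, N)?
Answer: 33376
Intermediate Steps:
z(U, T) = 2*U
p(N) = -22 + N (p(N) = N + 2*(-11) = N - 22 = -22 + N)
33611 + p(-213) = 33611 + (-22 - 213) = 33611 - 235 = 33376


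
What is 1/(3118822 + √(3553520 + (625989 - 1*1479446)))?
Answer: 3118822/9727047967621 - 3*√300007/9727047967621 ≈ 3.2047e-7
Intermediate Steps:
1/(3118822 + √(3553520 + (625989 - 1*1479446))) = 1/(3118822 + √(3553520 + (625989 - 1479446))) = 1/(3118822 + √(3553520 - 853457)) = 1/(3118822 + √2700063) = 1/(3118822 + 3*√300007)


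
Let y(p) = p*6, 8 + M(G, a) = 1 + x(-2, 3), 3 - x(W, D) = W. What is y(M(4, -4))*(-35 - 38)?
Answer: 876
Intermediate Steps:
x(W, D) = 3 - W
M(G, a) = -2 (M(G, a) = -8 + (1 + (3 - 1*(-2))) = -8 + (1 + (3 + 2)) = -8 + (1 + 5) = -8 + 6 = -2)
y(p) = 6*p
y(M(4, -4))*(-35 - 38) = (6*(-2))*(-35 - 38) = -12*(-73) = 876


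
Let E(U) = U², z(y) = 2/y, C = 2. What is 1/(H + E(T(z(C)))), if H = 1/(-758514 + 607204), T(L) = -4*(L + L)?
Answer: 151310/9683839 ≈ 0.015625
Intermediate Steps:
T(L) = -8*L
H = -1/151310 (H = 1/(-151310) = -1/151310 ≈ -6.6089e-6)
1/(H + E(T(z(C)))) = 1/(-1/151310 + (-16/2)²) = 1/(-1/151310 + (-8*1)²) = 1/(-1/151310 + (-8)²) = 1/(-1/151310 + 64) = 1/(9683839/151310) = 151310/9683839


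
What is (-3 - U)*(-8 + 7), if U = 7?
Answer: 10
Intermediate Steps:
(-3 - U)*(-8 + 7) = (-3 - 1*7)*(-8 + 7) = (-3 - 7)*(-1) = -10*(-1) = 10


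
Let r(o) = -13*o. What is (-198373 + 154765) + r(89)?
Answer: -44765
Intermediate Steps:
(-198373 + 154765) + r(89) = (-198373 + 154765) - 13*89 = -43608 - 1157 = -44765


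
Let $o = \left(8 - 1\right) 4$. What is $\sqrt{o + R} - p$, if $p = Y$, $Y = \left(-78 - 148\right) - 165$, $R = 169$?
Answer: $391 + \sqrt{197} \approx 405.04$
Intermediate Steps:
$o = 28$ ($o = 7 \cdot 4 = 28$)
$Y = -391$ ($Y = -226 - 165 = -391$)
$p = -391$
$\sqrt{o + R} - p = \sqrt{28 + 169} - -391 = \sqrt{197} + 391 = 391 + \sqrt{197}$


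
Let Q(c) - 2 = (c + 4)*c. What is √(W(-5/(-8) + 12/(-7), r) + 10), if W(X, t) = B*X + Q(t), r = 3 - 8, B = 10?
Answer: 3*√133/14 ≈ 2.4713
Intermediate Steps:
Q(c) = 2 + c*(4 + c) (Q(c) = 2 + (c + 4)*c = 2 + (4 + c)*c = 2 + c*(4 + c))
r = -5
W(X, t) = 2 + t² + 4*t + 10*X (W(X, t) = 10*X + (2 + t² + 4*t) = 2 + t² + 4*t + 10*X)
√(W(-5/(-8) + 12/(-7), r) + 10) = √((2 + (-5)² + 4*(-5) + 10*(-5/(-8) + 12/(-7))) + 10) = √((2 + 25 - 20 + 10*(-5*(-⅛) + 12*(-⅐))) + 10) = √((2 + 25 - 20 + 10*(5/8 - 12/7)) + 10) = √((2 + 25 - 20 + 10*(-61/56)) + 10) = √((2 + 25 - 20 - 305/28) + 10) = √(-109/28 + 10) = √(171/28) = 3*√133/14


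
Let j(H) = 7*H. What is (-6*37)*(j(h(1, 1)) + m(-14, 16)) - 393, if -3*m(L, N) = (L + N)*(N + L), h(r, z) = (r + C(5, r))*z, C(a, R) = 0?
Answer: -1651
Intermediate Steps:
h(r, z) = r*z (h(r, z) = (r + 0)*z = r*z)
m(L, N) = -(L + N)²/3 (m(L, N) = -(L + N)*(N + L)/3 = -(L + N)*(L + N)/3 = -(L + N)²/3)
(-6*37)*(j(h(1, 1)) + m(-14, 16)) - 393 = (-6*37)*(7*(1*1) - (-14 + 16)²/3) - 393 = -222*(7*1 - ⅓*2²) - 393 = -222*(7 - ⅓*4) - 393 = -222*(7 - 4/3) - 393 = -222*17/3 - 393 = -1258 - 393 = -1651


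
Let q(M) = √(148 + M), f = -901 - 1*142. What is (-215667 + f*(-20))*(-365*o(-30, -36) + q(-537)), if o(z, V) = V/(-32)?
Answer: 639940995/8 - 194807*I*√389 ≈ 7.9993e+7 - 3.8422e+6*I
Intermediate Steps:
o(z, V) = -V/32 (o(z, V) = V*(-1/32) = -V/32)
f = -1043 (f = -901 - 142 = -1043)
(-215667 + f*(-20))*(-365*o(-30, -36) + q(-537)) = (-215667 - 1043*(-20))*(-(-365)*(-36)/32 + √(148 - 537)) = (-215667 + 20860)*(-365*9/8 + √(-389)) = -194807*(-3285/8 + I*√389) = 639940995/8 - 194807*I*√389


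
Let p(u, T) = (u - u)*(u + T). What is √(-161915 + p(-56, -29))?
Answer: I*√161915 ≈ 402.39*I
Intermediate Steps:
p(u, T) = 0 (p(u, T) = 0*(T + u) = 0)
√(-161915 + p(-56, -29)) = √(-161915 + 0) = √(-161915) = I*√161915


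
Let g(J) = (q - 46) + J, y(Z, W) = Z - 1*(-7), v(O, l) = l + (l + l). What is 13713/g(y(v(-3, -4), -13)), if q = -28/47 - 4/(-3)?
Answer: -1933533/7087 ≈ -272.83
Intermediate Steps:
v(O, l) = 3*l (v(O, l) = l + 2*l = 3*l)
y(Z, W) = 7 + Z (y(Z, W) = Z + 7 = 7 + Z)
q = 104/141 (q = -28*1/47 - 4*(-⅓) = -28/47 + 4/3 = 104/141 ≈ 0.73759)
g(J) = -6382/141 + J (g(J) = (104/141 - 46) + J = -6382/141 + J)
13713/g(y(v(-3, -4), -13)) = 13713/(-6382/141 + (7 + 3*(-4))) = 13713/(-6382/141 + (7 - 12)) = 13713/(-6382/141 - 5) = 13713/(-7087/141) = 13713*(-141/7087) = -1933533/7087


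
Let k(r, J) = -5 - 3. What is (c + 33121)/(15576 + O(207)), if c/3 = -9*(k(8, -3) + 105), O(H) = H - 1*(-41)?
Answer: 15251/7912 ≈ 1.9276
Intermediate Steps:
O(H) = 41 + H (O(H) = H + 41 = 41 + H)
k(r, J) = -8
c = -2619 (c = 3*(-9*(-8 + 105)) = 3*(-9*97) = 3*(-873) = -2619)
(c + 33121)/(15576 + O(207)) = (-2619 + 33121)/(15576 + (41 + 207)) = 30502/(15576 + 248) = 30502/15824 = 30502*(1/15824) = 15251/7912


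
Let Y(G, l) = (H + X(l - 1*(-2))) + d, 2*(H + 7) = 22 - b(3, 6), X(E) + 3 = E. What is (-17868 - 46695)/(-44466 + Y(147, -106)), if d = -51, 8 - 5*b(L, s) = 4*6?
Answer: 107605/74364 ≈ 1.4470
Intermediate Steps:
b(L, s) = -16/5 (b(L, s) = 8/5 - 4*6/5 = 8/5 - ⅕*24 = 8/5 - 24/5 = -16/5)
X(E) = -3 + E
H = 28/5 (H = -7 + (22 - 1*(-16/5))/2 = -7 + (22 + 16/5)/2 = -7 + (½)*(126/5) = -7 + 63/5 = 28/5 ≈ 5.6000)
Y(G, l) = -232/5 + l (Y(G, l) = (28/5 + (-3 + (l - 1*(-2)))) - 51 = (28/5 + (-3 + (l + 2))) - 51 = (28/5 + (-3 + (2 + l))) - 51 = (28/5 + (-1 + l)) - 51 = (23/5 + l) - 51 = -232/5 + l)
(-17868 - 46695)/(-44466 + Y(147, -106)) = (-17868 - 46695)/(-44466 + (-232/5 - 106)) = -64563/(-44466 - 762/5) = -64563/(-223092/5) = -64563*(-5/223092) = 107605/74364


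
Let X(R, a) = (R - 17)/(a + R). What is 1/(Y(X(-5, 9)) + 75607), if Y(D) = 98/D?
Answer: 11/831481 ≈ 1.3229e-5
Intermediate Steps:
X(R, a) = (-17 + R)/(R + a)
1/(Y(X(-5, 9)) + 75607) = 1/(98/(((-17 - 5)/(-5 + 9))) + 75607) = 1/(98/((-22/4)) + 75607) = 1/(98/(((1/4)*(-22))) + 75607) = 1/(98/(-11/2) + 75607) = 1/(98*(-2/11) + 75607) = 1/(-196/11 + 75607) = 1/(831481/11) = 11/831481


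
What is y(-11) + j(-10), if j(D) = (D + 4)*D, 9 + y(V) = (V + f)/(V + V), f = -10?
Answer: 1143/22 ≈ 51.955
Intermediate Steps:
y(V) = -9 + (-10 + V)/(2*V) (y(V) = -9 + (V - 10)/(V + V) = -9 + (-10 + V)/((2*V)) = -9 + (-10 + V)*(1/(2*V)) = -9 + (-10 + V)/(2*V))
j(D) = D*(4 + D) (j(D) = (4 + D)*D = D*(4 + D))
y(-11) + j(-10) = (-17/2 - 5/(-11)) - 10*(4 - 10) = (-17/2 - 5*(-1/11)) - 10*(-6) = (-17/2 + 5/11) + 60 = -177/22 + 60 = 1143/22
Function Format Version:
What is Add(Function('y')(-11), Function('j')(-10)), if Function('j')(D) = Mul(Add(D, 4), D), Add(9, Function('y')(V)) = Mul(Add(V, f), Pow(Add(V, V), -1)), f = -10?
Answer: Rational(1143, 22) ≈ 51.955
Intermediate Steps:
Function('y')(V) = Add(-9, Mul(Rational(1, 2), Pow(V, -1), Add(-10, V))) (Function('y')(V) = Add(-9, Mul(Add(V, -10), Pow(Add(V, V), -1))) = Add(-9, Mul(Add(-10, V), Pow(Mul(2, V), -1))) = Add(-9, Mul(Add(-10, V), Mul(Rational(1, 2), Pow(V, -1)))) = Add(-9, Mul(Rational(1, 2), Pow(V, -1), Add(-10, V))))
Function('j')(D) = Mul(D, Add(4, D)) (Function('j')(D) = Mul(Add(4, D), D) = Mul(D, Add(4, D)))
Add(Function('y')(-11), Function('j')(-10)) = Add(Add(Rational(-17, 2), Mul(-5, Pow(-11, -1))), Mul(-10, Add(4, -10))) = Add(Add(Rational(-17, 2), Mul(-5, Rational(-1, 11))), Mul(-10, -6)) = Add(Add(Rational(-17, 2), Rational(5, 11)), 60) = Add(Rational(-177, 22), 60) = Rational(1143, 22)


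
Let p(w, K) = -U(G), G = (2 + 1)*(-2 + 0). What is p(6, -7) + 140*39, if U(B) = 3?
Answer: 5457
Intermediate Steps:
G = -6 (G = 3*(-2) = -6)
p(w, K) = -3 (p(w, K) = -1*3 = -3)
p(6, -7) + 140*39 = -3 + 140*39 = -3 + 5460 = 5457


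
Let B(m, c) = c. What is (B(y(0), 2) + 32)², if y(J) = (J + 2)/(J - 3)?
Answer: 1156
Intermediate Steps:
y(J) = (2 + J)/(-3 + J)
(B(y(0), 2) + 32)² = (2 + 32)² = 34² = 1156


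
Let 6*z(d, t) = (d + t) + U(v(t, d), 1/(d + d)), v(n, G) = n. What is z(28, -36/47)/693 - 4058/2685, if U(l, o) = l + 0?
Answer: -131616428/87453135 ≈ -1.5050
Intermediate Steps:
U(l, o) = l
z(d, t) = t/3 + d/6 (z(d, t) = ((d + t) + t)/6 = (d + 2*t)/6 = t/3 + d/6)
z(28, -36/47)/693 - 4058/2685 = ((-36/47)/3 + (1/6)*28)/693 - 4058/2685 = ((-36*1/47)/3 + 14/3)*(1/693) - 4058*1/2685 = ((1/3)*(-36/47) + 14/3)*(1/693) - 4058/2685 = (-12/47 + 14/3)*(1/693) - 4058/2685 = (622/141)*(1/693) - 4058/2685 = 622/97713 - 4058/2685 = -131616428/87453135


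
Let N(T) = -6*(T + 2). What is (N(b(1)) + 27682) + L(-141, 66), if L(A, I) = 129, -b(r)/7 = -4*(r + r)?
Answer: 27463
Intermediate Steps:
b(r) = 56*r (b(r) = -(-28)*(r + r) = -(-28)*2*r = -(-56)*r = 56*r)
N(T) = -12 - 6*T (N(T) = -6*(2 + T) = -12 - 6*T)
(N(b(1)) + 27682) + L(-141, 66) = ((-12 - 336) + 27682) + 129 = (-348 + 27682) + 129 = 27334 + 129 = 27463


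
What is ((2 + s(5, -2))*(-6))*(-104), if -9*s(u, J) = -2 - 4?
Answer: 1664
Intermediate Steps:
s(u, J) = ⅔ (s(u, J) = -(-2 - 4)/9 = -⅑*(-6) = ⅔)
((2 + s(5, -2))*(-6))*(-104) = ((2 + ⅔)*(-6))*(-104) = ((8/3)*(-6))*(-104) = -16*(-104) = 1664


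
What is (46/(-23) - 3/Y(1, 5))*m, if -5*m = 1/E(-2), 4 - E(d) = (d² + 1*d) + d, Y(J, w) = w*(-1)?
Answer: 7/100 ≈ 0.070000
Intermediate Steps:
Y(J, w) = -w
E(d) = 4 - d² - 2*d (E(d) = 4 - ((d² + 1*d) + d) = 4 - ((d² + d) + d) = 4 - ((d + d²) + d) = 4 - (d² + 2*d) = 4 + (-d² - 2*d) = 4 - d² - 2*d)
m = -1/20 (m = -1/(5*(4 - 1*(-2)² - 2*(-2))) = -1/(5*(4 - 1*4 + 4)) = -1/(5*(4 - 4 + 4)) = -⅕/4 = -⅕*¼ = -1/20 ≈ -0.050000)
(46/(-23) - 3/Y(1, 5))*m = (46/(-23) - 3/((-1*5)))*(-1/20) = (46*(-1/23) - 3/(-5))*(-1/20) = (-2 - 3*(-⅕))*(-1/20) = (-2 + ⅗)*(-1/20) = -7/5*(-1/20) = 7/100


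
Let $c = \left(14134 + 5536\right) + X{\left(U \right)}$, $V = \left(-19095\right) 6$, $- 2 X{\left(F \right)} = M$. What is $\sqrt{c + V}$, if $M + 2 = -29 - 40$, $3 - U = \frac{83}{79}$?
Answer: $\frac{3 i \sqrt{42162}}{2} \approx 308.0 i$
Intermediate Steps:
$U = \frac{154}{79}$ ($U = 3 - \frac{83}{79} = \frac{154}{79} \approx 1.9494$)
$M = -71$ ($M = -2 - 69 = -71$)
$X{\left(F \right)} = \frac{71}{2}$ ($X{\left(F \right)} = \left(- \frac{1}{2}\right) \left(-71\right) = \frac{71}{2}$)
$V = -114570$
$c = \frac{39411}{2}$ ($c = \left(14134 + 5536\right) + \frac{71}{2} = 19670 + \frac{71}{2} = \frac{39411}{2} \approx 19706.0$)
$\sqrt{c + V} = \sqrt{\frac{39411}{2} - 114570} = \sqrt{- \frac{189729}{2}} = \frac{3 i \sqrt{42162}}{2}$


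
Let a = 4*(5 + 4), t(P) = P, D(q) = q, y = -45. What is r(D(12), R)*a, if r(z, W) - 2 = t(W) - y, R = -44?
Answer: 108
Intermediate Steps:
r(z, W) = 47 + W (r(z, W) = 2 + (W - 1*(-45)) = 2 + (W + 45) = 2 + (45 + W) = 47 + W)
a = 36 (a = 4*9 = 36)
r(D(12), R)*a = (47 - 44)*36 = 3*36 = 108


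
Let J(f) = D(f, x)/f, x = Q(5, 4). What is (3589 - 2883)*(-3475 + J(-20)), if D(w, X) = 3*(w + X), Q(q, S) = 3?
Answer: -24515497/10 ≈ -2.4515e+6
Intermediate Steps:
x = 3
D(w, X) = 3*X + 3*w (D(w, X) = 3*(X + w) = 3*X + 3*w)
J(f) = (9 + 3*f)/f (J(f) = (3*3 + 3*f)/f = (9 + 3*f)/f)
(3589 - 2883)*(-3475 + J(-20)) = (3589 - 2883)*(-3475 + (3 + 9/(-20))) = 706*(-3475 + (3 + 9*(-1/20))) = 706*(-3475 + (3 - 9/20)) = 706*(-3475 + 51/20) = 706*(-69449/20) = -24515497/10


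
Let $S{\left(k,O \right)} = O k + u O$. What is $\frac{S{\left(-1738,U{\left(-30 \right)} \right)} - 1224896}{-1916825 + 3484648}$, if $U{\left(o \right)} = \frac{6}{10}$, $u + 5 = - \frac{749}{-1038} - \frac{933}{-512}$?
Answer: $- \frac{542944428413}{694357450240} \approx -0.78194$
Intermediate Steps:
$u = - \frac{652669}{265728}$ ($u = -5 - \left(- \frac{933}{512} - \frac{749}{1038}\right) = -5 - - \frac{675971}{265728} = -5 + \left(\frac{749}{1038} + \frac{933}{512}\right) = -5 + \frac{675971}{265728} = - \frac{652669}{265728} \approx -2.4562$)
$U{\left(o \right)} = \frac{3}{5}$ ($U{\left(o \right)} = 6 \cdot \frac{1}{10} = \frac{3}{5}$)
$S{\left(k,O \right)} = - \frac{652669 O}{265728} + O k$ ($S{\left(k,O \right)} = O k - \frac{652669 O}{265728} = - \frac{652669 O}{265728} + O k$)
$\frac{S{\left(-1738,U{\left(-30 \right)} \right)} - 1224896}{-1916825 + 3484648} = \frac{\frac{1}{265728} \cdot \frac{3}{5} \left(-652669 + 265728 \left(-1738\right)\right) - 1224896}{-1916825 + 3484648} = \frac{\frac{1}{265728} \cdot \frac{3}{5} \left(-652669 - 461835264\right) - 1224896}{1567823} = \left(\frac{1}{265728} \cdot \frac{3}{5} \left(-462487933\right) - 1224896\right) \frac{1}{1567823} = \left(- \frac{462487933}{442880} - 1224896\right) \frac{1}{1567823} = \left(- \frac{542944428413}{442880}\right) \frac{1}{1567823} = - \frac{542944428413}{694357450240}$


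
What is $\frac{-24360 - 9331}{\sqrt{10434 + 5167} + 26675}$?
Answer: $- \frac{898707425}{711540024} + \frac{33691 \sqrt{15601}}{711540024} \approx -1.2571$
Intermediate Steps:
$\frac{-24360 - 9331}{\sqrt{10434 + 5167} + 26675} = - \frac{33691}{\sqrt{15601} + 26675} = - \frac{33691}{26675 + \sqrt{15601}}$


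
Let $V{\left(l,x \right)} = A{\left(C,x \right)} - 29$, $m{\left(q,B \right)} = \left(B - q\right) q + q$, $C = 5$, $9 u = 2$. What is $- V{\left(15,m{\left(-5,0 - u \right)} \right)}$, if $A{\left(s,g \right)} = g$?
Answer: $\frac{521}{9} \approx 57.889$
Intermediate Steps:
$u = \frac{2}{9}$ ($u = \frac{1}{9} \cdot 2 = \frac{2}{9} \approx 0.22222$)
$m{\left(q,B \right)} = q + q \left(B - q\right)$ ($m{\left(q,B \right)} = q \left(B - q\right) + q = q + q \left(B - q\right)$)
$V{\left(l,x \right)} = -29 + x$ ($V{\left(l,x \right)} = x - 29 = -29 + x$)
$- V{\left(15,m{\left(-5,0 - u \right)} \right)} = - (-29 - 5 \left(1 + \left(0 - \frac{2}{9}\right) - -5\right)) = - (-29 - 5 \left(1 + \left(0 - \frac{2}{9}\right) + 5\right)) = - (-29 - 5 \left(1 - \frac{2}{9} + 5\right)) = - (-29 - \frac{260}{9}) = \left(-1\right) \left(- \frac{521}{9}\right) = \frac{521}{9}$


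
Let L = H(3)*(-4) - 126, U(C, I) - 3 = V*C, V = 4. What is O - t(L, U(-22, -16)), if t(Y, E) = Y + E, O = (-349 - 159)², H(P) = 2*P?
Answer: 258299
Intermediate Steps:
U(C, I) = 3 + 4*C
L = -150 (L = (2*3)*(-4) - 126 = 6*(-4) - 126 = -24 - 126 = -150)
O = 258064 (O = (-508)² = 258064)
t(Y, E) = E + Y
O - t(L, U(-22, -16)) = 258064 - ((3 + 4*(-22)) - 150) = 258064 - ((3 - 88) - 150) = 258064 - (-85 - 150) = 258064 - 1*(-235) = 258064 + 235 = 258299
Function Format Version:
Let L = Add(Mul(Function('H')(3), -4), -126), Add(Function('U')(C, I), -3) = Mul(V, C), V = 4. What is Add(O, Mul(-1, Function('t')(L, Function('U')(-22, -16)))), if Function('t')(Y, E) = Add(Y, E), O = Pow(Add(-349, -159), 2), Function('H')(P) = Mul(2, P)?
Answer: 258299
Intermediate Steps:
Function('U')(C, I) = Add(3, Mul(4, C))
L = -150 (L = Add(Mul(Mul(2, 3), -4), -126) = Add(Mul(6, -4), -126) = Add(-24, -126) = -150)
O = 258064 (O = Pow(-508, 2) = 258064)
Function('t')(Y, E) = Add(E, Y)
Add(O, Mul(-1, Function('t')(L, Function('U')(-22, -16)))) = Add(258064, Mul(-1, Add(Add(3, Mul(4, -22)), -150))) = Add(258064, Mul(-1, Add(Add(3, -88), -150))) = Add(258064, Mul(-1, Add(-85, -150))) = Add(258064, Mul(-1, -235)) = Add(258064, 235) = 258299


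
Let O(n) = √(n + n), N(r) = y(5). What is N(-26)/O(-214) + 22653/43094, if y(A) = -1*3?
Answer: 22653/43094 + 3*I*√107/214 ≈ 0.52567 + 0.14501*I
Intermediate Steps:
y(A) = -3
N(r) = -3
O(n) = √2*√n (O(n) = √(2*n) = √2*√n)
N(-26)/O(-214) + 22653/43094 = -3*(-I*√107/214) + 22653/43094 = -(-3)*I*√107/214 + 22653/43094 = 3*I*√107/214 + 22653/43094 = 22653/43094 + 3*I*√107/214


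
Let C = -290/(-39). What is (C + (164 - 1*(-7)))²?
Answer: 48427681/1521 ≈ 31839.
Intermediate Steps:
C = 290/39 (C = -290*(-1/39) = 290/39 ≈ 7.4359)
(C + (164 - 1*(-7)))² = (290/39 + (164 - 1*(-7)))² = (290/39 + (164 + 7))² = (290/39 + 171)² = (6959/39)² = 48427681/1521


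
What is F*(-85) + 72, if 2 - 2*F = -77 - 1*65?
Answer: -6048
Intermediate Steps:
F = 72 (F = 1 - (-77 - 1*65)/2 = 1 - (-77 - 65)/2 = 1 - 1/2*(-142) = 1 + 71 = 72)
F*(-85) + 72 = 72*(-85) + 72 = -6120 + 72 = -6048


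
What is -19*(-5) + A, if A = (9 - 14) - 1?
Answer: 89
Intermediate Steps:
A = -6 (A = -5 - 1 = -6)
-19*(-5) + A = -19*(-5) - 6 = 95 - 6 = 89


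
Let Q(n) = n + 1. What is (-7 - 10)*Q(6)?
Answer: -119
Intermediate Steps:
Q(n) = 1 + n
(-7 - 10)*Q(6) = (-7 - 10)*(1 + 6) = -17*7 = -119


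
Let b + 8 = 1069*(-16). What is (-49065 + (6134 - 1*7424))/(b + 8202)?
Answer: 373/66 ≈ 5.6515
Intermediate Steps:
b = -17112 (b = -8 + 1069*(-16) = -8 - 17104 = -17112)
(-49065 + (6134 - 1*7424))/(b + 8202) = (-49065 + (6134 - 1*7424))/(-17112 + 8202) = (-49065 + (6134 - 7424))/(-8910) = (-49065 - 1290)*(-1/8910) = -50355*(-1/8910) = 373/66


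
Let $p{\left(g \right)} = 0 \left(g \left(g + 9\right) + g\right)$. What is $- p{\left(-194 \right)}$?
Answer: $0$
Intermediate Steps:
$p{\left(g \right)} = 0$ ($p{\left(g \right)} = 0 \left(g \left(9 + g\right) + g\right) = 0 \left(g + g \left(9 + g\right)\right) = 0$)
$- p{\left(-194 \right)} = \left(-1\right) 0 = 0$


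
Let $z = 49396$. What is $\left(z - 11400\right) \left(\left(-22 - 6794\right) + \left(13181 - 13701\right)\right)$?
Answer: $-278738656$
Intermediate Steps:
$\left(z - 11400\right) \left(\left(-22 - 6794\right) + \left(13181 - 13701\right)\right) = \left(49396 - 11400\right) \left(\left(-22 - 6794\right) + \left(13181 - 13701\right)\right) = 37996 \left(\left(-22 - 6794\right) + \left(13181 - 13701\right)\right) = 37996 \left(-6816 - 520\right) = 37996 \left(-7336\right) = -278738656$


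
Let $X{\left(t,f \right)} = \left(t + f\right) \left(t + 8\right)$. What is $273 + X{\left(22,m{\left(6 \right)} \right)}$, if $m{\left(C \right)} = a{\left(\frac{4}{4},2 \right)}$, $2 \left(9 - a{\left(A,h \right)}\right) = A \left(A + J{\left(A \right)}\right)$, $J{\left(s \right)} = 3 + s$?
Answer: $1128$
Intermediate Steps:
$a{\left(A,h \right)} = 9 - \frac{A \left(3 + 2 A\right)}{2}$ ($a{\left(A,h \right)} = 9 - \frac{A \left(A + \left(3 + A\right)\right)}{2} = 9 - \frac{A \left(3 + 2 A\right)}{2}$)
$m{\left(C \right)} = \frac{13}{2}$ ($m{\left(C \right)} = 9 - \left(\frac{4}{4}\right)^{2} - \frac{3 \cdot \frac{4}{4}}{2} = 9 - \left(4 \cdot \frac{1}{4}\right)^{2} - \frac{3 \cdot 4 \cdot \frac{1}{4}}{2} = 9 - 1^{2} - \frac{3}{2} = 9 - 1 - \frac{3}{2} = \frac{13}{2}$)
$X{\left(t,f \right)} = \left(8 + t\right) \left(f + t\right)$ ($X{\left(t,f \right)} = \left(f + t\right) \left(8 + t\right) = \left(8 + t\right) \left(f + t\right)$)
$273 + X{\left(22,m{\left(6 \right)} \right)} = 273 + \left(22^{2} + 8 \cdot \frac{13}{2} + 8 \cdot 22 + \frac{13}{2} \cdot 22\right) = 273 + \left(484 + 52 + 176 + 143\right) = 273 + 855 = 1128$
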